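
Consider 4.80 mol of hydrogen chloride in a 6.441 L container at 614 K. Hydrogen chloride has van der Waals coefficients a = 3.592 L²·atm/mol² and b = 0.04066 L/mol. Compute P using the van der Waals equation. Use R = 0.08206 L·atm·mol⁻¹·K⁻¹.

P = nRT/(V − nb) − a n²/V²
nRT/(V − nb) = (4.80)(0.08206)(614)/(6.441 − 4.80×0.04066) = 241.85/6.2458 = 38.722 atm
a n²/V² = (3.592)(4.80)²/(6.441)² = 1.9949 atm
P = 38.722 − 1.9949 = 36.73 atm

P ≈ 36.73 atm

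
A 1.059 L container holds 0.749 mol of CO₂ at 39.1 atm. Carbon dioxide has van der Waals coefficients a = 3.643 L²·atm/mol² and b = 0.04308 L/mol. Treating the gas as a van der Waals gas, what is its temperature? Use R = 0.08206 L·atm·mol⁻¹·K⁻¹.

T = (P + a n²/V²)(V − nb)/(nR)
P + a n²/V² = 39.1 + (3.643)(0.749)²/(1.059)² = 40.922 atm
V − nb = 1.059 − (0.749)(0.04308) = 1.0267 L
T = (40.922)(1.0267)/((0.749)(0.08206)) = 683.6 K

T ≈ 683.6 K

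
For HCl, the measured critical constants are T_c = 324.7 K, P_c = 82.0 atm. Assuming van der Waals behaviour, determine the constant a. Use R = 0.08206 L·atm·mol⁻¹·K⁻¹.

a ≈ 3.653 L²·atm/mol²

From T_c = 8a/(27Rb) and P_c = a/(27b²): a = 27 R² T_c²/(64 P_c).
a = 27×(0.08206)²×(324.7)²/(64×82.0) = 19169/5248.0 = 3.653 L²·atm/mol²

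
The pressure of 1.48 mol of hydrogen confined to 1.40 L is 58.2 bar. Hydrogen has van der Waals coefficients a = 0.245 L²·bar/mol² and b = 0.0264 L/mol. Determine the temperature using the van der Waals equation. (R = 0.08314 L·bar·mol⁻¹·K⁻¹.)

T = (P + a n²/V²)(V − nb)/(nR)
P + a n²/V² = 58.2 + (0.245)(1.48)²/(1.40)² = 58.474 bar
V − nb = 1.40 − (1.48)(0.0264) = 1.3609 L
T = (58.474)(1.3609)/((1.48)(0.08314)) = 646.7 K

T ≈ 646.7 K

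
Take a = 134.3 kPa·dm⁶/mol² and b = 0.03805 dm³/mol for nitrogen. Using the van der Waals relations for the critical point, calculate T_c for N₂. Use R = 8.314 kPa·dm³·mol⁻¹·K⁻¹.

For a van der Waals gas, T_c = 8a/(27Rb).
T_c = 8×134.3/(27×8.314×0.03805) = 1074.4/8.5414 = 125.8 K

T_c ≈ 125.8 K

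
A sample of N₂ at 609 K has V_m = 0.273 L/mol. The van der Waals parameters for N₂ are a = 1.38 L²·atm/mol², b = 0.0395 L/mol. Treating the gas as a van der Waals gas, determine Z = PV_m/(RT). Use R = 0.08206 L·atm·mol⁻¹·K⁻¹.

Z ≈ 1.068

P = RT/(V_m − b) − a/V_m² = (0.08206)(609)/(0.273 − 0.0395) − 1.38/(0.273)²
  = 49.975/0.23350 − 18.516 = 214.03 − 18.516 = 195.51 atm
Z = PV_m/(RT) = (195.51)(0.273)/((0.08206)(609)) = 53.374/49.975 = 1.068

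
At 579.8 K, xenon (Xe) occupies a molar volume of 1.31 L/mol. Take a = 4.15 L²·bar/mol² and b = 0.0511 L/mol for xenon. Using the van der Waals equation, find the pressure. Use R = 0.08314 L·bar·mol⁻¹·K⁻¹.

P ≈ 35.87 bar

P = RT/(V_m − b) − a/V_m²
RT/(V_m − b) = (0.08314)(579.8)/(1.31 − 0.0511) = 48.205/1.2589 = 38.291 bar
a/V_m² = 4.15/(1.31)² = 2.4183 bar
P = 38.291 − 2.4183 = 35.87 bar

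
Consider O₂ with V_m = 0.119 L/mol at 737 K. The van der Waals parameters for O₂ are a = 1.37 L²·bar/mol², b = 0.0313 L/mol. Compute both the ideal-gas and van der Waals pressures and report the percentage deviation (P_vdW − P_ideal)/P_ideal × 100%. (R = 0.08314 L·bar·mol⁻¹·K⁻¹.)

Ideal: P_ideal = RT/V_m = (0.08314)(737)/0.119 = 514.909 bar
vdW: P = RT/(V_m − b) − a/V_m² = 61.2742/0.0877000 − 1.37/0.0141610 = 698.680 − 96.7446 = 601.935 bar
% deviation = (601.935 − 514.909)/514.909 × 100% = 16.90%

16.90 %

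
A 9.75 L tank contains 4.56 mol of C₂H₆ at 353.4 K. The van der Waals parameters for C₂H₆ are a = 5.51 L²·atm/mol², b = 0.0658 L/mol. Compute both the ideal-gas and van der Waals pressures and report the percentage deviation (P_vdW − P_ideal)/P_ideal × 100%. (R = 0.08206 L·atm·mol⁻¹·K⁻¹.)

-5.71 %

Ideal: P_ideal = nRT/V = (4.56)(0.08206)(353.4)/9.75 = 13.5631 atm
vdW: P = nRT/(V − nb) − a n²/V² = 132.240/9.44995 − 114.573/95.0625 = 13.9937 − 1.20524 = 12.7885 atm
% deviation = (12.7885 − 13.5631)/13.5631 × 100% = -5.71%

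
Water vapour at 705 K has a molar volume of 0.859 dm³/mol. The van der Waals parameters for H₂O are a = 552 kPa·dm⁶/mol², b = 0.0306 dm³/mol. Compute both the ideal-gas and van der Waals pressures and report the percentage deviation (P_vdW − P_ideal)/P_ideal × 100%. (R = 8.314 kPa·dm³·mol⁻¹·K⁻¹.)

-7.27 %

Ideal: P_ideal = RT/V_m = (8.314)(705)/0.859 = 6823.48 kPa
vdW: P = RT/(V_m − b) − a/V_m² = 5861.37/0.828400 − 552/0.737881 = 7075.53 − 748.088 = 6327.44 kPa
% deviation = (6327.44 − 6823.48)/6823.48 × 100% = -7.27%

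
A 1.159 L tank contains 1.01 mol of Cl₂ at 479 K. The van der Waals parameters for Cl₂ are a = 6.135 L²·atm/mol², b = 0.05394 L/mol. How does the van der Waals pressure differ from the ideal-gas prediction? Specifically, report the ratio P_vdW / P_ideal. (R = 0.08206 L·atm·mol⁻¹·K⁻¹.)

P_vdW / P_ideal ≈ 0.9133

Ideal: P_ideal = nRT/V = (1.01)(0.08206)(479)/1.159 = 34.2535 atm
vdW: P = nRT/(V − nb) − a n²/V² = 39.6998/1.10452 − 6.25831/1.34328 = 35.9430 − 4.65898 = 31.2840 atm
Ratio = 31.2840/34.2535 = 0.9133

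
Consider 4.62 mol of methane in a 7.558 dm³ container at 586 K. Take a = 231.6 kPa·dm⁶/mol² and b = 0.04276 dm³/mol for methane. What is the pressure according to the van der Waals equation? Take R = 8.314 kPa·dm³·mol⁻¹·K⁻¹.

P ≈ 2972 kPa

P = nRT/(V − nb) − a n²/V²
nRT/(V − nb) = (4.62)(8.314)(586)/(7.558 − 4.62×0.04276) = 22509/7.3604 = 3058.1 kPa
a n²/V² = (231.6)(4.62)²/(7.558)² = 86.538 kPa
P = 3058.1 − 86.538 = 2972 kPa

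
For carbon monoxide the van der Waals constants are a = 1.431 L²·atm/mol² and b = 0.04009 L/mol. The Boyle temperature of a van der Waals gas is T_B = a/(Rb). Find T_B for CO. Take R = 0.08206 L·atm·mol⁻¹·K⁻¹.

T_B ≈ 435.0 K

For a van der Waals gas the second virial coefficient B₂ = b − a/(RT) vanishes at T_B = a/(Rb).
T_B = 1.431/(0.08206×0.04009) = 1.431/0.0032898 = 435.0 K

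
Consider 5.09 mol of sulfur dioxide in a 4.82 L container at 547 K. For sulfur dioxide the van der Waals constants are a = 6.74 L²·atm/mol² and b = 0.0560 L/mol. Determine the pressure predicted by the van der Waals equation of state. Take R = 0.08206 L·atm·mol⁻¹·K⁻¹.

P = nRT/(V − nb) − a n²/V²
nRT/(V − nb) = (5.09)(0.08206)(547)/(4.82 − 5.09×0.0560) = 228.47/4.5350 = 50.379 atm
a n²/V² = (6.74)(5.09)²/(4.82)² = 7.5163 atm
P = 50.379 − 7.5163 = 42.86 atm

P ≈ 42.86 atm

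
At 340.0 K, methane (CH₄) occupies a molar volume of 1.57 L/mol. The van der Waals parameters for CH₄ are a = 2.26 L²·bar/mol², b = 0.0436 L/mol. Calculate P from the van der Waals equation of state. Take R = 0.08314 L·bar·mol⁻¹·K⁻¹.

P ≈ 17.60 bar

P = RT/(V_m − b) − a/V_m²
RT/(V_m − b) = (0.08314)(340.0)/(1.57 − 0.0436) = 28.268/1.5264 = 18.519 bar
a/V_m² = 2.26/(1.57)² = 0.91687 bar
P = 18.519 − 0.91687 = 17.60 bar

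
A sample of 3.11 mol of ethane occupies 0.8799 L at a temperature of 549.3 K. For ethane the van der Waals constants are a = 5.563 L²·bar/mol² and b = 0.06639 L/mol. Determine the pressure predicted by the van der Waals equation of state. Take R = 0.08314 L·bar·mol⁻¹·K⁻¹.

P = nRT/(V − nb) − a n²/V²
nRT/(V − nb) = (3.11)(0.08314)(549.3)/(0.8799 − 3.11×0.06639) = 142.03/0.67343 = 210.91 bar
a n²/V² = (5.563)(3.11)²/(0.8799)² = 69.497 bar
P = 210.91 − 69.497 = 141.4 bar

P ≈ 141.4 bar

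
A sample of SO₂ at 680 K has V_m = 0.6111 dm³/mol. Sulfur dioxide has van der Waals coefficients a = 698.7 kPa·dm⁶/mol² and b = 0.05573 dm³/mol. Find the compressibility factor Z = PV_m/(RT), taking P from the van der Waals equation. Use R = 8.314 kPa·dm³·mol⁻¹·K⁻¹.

Z ≈ 0.8981

P = RT/(V_m − b) − a/V_m² = (8.314)(680)/(0.6111 − 0.05573) − 698.7/(0.6111)²
  = 5653.5/0.55537 − 1871.0 = 10180 − 1871.0 = 8309 kPa
Z = PV_m/(RT) = (8309)(0.6111)/((8.314)(680)) = 5077.6/5653.5 = 0.8981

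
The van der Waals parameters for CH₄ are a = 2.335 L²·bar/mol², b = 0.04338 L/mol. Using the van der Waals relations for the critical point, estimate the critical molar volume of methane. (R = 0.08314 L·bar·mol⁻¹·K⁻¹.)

For a van der Waals gas, V_m,c = 3b.
V_m,c = 3×0.04338 = 0.1301 L/mol

V_m,c ≈ 0.1301 L/mol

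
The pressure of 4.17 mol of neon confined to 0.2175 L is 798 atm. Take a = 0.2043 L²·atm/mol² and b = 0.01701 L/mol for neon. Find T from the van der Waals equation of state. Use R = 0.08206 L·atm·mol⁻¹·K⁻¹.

T = (P + a n²/V²)(V − nb)/(nR)
P + a n²/V² = 798 + (0.2043)(4.17)²/(0.2175)² = 873.10 atm
V − nb = 0.2175 − (4.17)(0.01701) = 0.14657 L
T = (873.10)(0.14657)/((4.17)(0.08206)) = 374.0 K

T ≈ 374.0 K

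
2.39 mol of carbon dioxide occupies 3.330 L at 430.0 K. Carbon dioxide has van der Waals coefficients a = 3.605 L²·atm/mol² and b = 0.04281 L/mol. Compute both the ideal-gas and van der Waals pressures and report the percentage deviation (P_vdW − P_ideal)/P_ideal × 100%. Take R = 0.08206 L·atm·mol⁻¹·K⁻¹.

-4.16 %

Ideal: P_ideal = nRT/V = (2.39)(0.08206)(430.0)/3.330 = 25.3252 atm
vdW: P = nRT/(V − nb) − a n²/V² = 84.3331/3.22768 − 20.5921/11.0889 = 26.1281 − 1.85700 = 24.2711 atm
% deviation = (24.2711 − 25.3252)/25.3252 × 100% = -4.16%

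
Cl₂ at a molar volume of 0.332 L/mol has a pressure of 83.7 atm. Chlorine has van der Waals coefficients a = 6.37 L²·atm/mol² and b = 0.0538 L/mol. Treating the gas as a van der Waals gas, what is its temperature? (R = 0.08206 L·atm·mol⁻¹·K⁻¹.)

T ≈ 479.7 K

T = (P + a/V_m²)(V_m − b)/R
P + a/V_m² = 83.7 + 6.37/(0.332)² = 141.49 atm
V_m − b = 0.332 − 0.0538 = 0.27820 L/mol
T = (141.49)(0.27820)/0.08206 = 479.7 K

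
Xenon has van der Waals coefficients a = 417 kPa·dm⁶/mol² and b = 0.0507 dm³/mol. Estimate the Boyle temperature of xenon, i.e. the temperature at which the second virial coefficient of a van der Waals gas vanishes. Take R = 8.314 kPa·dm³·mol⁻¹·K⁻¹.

T_B ≈ 989.3 K

For a van der Waals gas the second virial coefficient B₂ = b − a/(RT) vanishes at T_B = a/(Rb).
T_B = 417/(8.314×0.0507) = 417/0.42152 = 989.3 K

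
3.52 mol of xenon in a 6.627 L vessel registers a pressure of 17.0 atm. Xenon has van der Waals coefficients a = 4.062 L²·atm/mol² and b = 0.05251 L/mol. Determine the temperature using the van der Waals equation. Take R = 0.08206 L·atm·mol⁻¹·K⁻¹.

T = (P + a n²/V²)(V − nb)/(nR)
P + a n²/V² = 17.0 + (4.062)(3.52)²/(6.627)² = 18.146 atm
V − nb = 6.627 − (3.52)(0.05251) = 6.4422 L
T = (18.146)(6.4422)/((3.52)(0.08206)) = 404.7 K

T ≈ 404.7 K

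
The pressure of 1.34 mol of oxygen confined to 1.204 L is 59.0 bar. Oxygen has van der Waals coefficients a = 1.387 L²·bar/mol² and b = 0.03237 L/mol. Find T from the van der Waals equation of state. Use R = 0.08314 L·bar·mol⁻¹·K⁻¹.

T = (P + a n²/V²)(V − nb)/(nR)
P + a n²/V² = 59.0 + (1.387)(1.34)²/(1.204)² = 60.718 bar
V − nb = 1.204 − (1.34)(0.03237) = 1.1606 L
T = (60.718)(1.1606)/((1.34)(0.08314)) = 632.5 K

T ≈ 632.5 K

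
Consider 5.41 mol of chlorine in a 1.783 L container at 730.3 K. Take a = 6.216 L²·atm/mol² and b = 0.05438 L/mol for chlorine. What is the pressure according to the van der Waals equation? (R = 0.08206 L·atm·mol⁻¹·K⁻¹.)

P ≈ 160.5 atm

P = nRT/(V − nb) − a n²/V²
nRT/(V − nb) = (5.41)(0.08206)(730.3)/(1.783 − 5.41×0.05438) = 324.21/1.4888 = 217.77 atm
a n²/V² = (6.216)(5.41)²/(1.783)² = 57.227 atm
P = 217.77 − 57.227 = 160.5 atm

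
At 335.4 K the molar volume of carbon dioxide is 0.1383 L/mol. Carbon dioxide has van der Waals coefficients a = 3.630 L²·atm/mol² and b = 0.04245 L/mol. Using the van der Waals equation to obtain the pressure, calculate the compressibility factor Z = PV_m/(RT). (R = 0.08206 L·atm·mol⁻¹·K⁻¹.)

Z ≈ 0.4892

P = RT/(V_m − b) − a/V_m² = (0.08206)(335.4)/(0.1383 − 0.04245) − 3.630/(0.1383)²
  = 27.523/0.095850 − 189.79 = 287.15 − 189.79 = 97.36 atm
Z = PV_m/(RT) = (97.36)(0.1383)/((0.08206)(335.4)) = 13.465/27.523 = 0.4892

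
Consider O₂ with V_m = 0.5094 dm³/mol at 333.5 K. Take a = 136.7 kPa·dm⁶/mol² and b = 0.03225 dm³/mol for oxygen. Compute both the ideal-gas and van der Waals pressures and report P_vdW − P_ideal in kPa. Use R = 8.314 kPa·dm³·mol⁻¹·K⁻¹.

ΔP ≈ -158.9 kPa

Ideal: P_ideal = RT/V_m = (8.314)(333.5)/0.5094 = 5443.11 kPa
vdW: P = RT/(V_m − b) − a/V_m² = 2772.72/0.477150 − 136.7/0.259488 = 5811.00 − 526.807 = 5284.19 kPa
ΔP = 5284.19 − 5443.11 = -158.9 kPa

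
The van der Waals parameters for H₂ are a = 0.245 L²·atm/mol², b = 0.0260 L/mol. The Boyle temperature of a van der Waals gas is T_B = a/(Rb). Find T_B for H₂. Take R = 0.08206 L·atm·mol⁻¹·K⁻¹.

T_B ≈ 114.8 K

For a van der Waals gas the second virial coefficient B₂ = b − a/(RT) vanishes at T_B = a/(Rb).
T_B = 0.245/(0.08206×0.0260) = 0.245/0.0021336 = 114.8 K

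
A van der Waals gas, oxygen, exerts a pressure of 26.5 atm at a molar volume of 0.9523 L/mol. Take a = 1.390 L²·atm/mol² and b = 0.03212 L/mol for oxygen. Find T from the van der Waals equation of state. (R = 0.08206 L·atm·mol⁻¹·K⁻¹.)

T ≈ 314.3 K

T = (P + a/V_m²)(V_m − b)/R
P + a/V_m² = 26.5 + 1.390/(0.9523)² = 28.033 atm
V_m − b = 0.9523 − 0.03212 = 0.92018 L/mol
T = (28.033)(0.92018)/0.08206 = 314.3 K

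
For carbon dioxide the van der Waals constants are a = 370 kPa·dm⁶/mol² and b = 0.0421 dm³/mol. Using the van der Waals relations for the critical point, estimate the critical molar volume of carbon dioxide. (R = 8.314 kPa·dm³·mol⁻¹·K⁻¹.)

For a van der Waals gas, V_m,c = 3b.
V_m,c = 3×0.0421 = 0.1263 dm³/mol

V_m,c ≈ 0.1263 dm³/mol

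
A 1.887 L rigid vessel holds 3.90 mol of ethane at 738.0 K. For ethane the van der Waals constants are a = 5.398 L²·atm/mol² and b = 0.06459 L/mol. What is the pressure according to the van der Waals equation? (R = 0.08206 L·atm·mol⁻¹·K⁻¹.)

P ≈ 121.4 atm

P = nRT/(V − nb) − a n²/V²
nRT/(V − nb) = (3.90)(0.08206)(738.0)/(1.887 − 3.90×0.06459) = 236.19/1.6351 = 144.45 atm
a n²/V² = (5.398)(3.90)²/(1.887)² = 23.058 atm
P = 144.45 − 23.058 = 121.4 atm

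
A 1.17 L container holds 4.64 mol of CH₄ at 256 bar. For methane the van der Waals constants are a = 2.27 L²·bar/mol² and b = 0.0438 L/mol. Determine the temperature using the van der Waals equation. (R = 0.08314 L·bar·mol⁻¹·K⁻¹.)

T ≈ 731.0 K

T = (P + a n²/V²)(V − nb)/(nR)
P + a n²/V² = 256 + (2.27)(4.64)²/(1.17)² = 291.70 bar
V − nb = 1.17 − (4.64)(0.0438) = 0.96677 L
T = (291.70)(0.96677)/((4.64)(0.08314)) = 731.0 K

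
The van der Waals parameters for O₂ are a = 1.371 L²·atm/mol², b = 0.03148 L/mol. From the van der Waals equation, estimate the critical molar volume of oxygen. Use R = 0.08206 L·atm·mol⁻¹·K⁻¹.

V_m,c ≈ 0.09444 L/mol

For a van der Waals gas, V_m,c = 3b.
V_m,c = 3×0.03148 = 0.09444 L/mol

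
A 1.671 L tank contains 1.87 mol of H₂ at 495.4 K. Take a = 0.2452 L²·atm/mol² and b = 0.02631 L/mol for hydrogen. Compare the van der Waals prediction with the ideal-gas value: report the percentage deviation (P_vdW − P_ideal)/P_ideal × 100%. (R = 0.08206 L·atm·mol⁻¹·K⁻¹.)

2.36 %

Ideal: P_ideal = nRT/V = (1.87)(0.08206)(495.4)/1.671 = 45.4938 atm
vdW: P = nRT/(V − nb) − a n²/V² = 76.0202/1.62180 − 0.857440/2.79224 = 46.8740 − 0.307080 = 46.5669 atm
% deviation = (46.5669 − 45.4938)/45.4938 × 100% = 2.36%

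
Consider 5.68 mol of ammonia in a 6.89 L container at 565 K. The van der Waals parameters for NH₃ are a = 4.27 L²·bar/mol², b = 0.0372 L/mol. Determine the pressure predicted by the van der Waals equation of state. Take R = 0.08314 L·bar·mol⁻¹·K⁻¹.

P = nRT/(V − nb) − a n²/V²
nRT/(V − nb) = (5.68)(0.08314)(565)/(6.89 − 5.68×0.0372) = 266.81/6.6787 = 39.949 bar
a n²/V² = (4.27)(5.68)²/(6.89)² = 2.9019 bar
P = 39.949 − 2.9019 = 37.05 bar

P ≈ 37.05 bar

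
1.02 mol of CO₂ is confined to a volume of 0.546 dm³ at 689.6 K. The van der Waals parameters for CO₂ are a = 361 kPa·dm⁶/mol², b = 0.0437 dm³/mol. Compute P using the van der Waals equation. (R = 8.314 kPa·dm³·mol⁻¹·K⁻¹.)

P = nRT/(V − nb) − a n²/V²
nRT/(V − nb) = (1.02)(8.314)(689.6)/(0.546 − 1.02×0.0437) = 5848.0/0.50143 = 11663 kPa
a n²/V² = (361)(1.02)²/(0.546)² = 1259.9 kPa
P = 11663 − 1259.9 = 10403 kPa

P ≈ 10403 kPa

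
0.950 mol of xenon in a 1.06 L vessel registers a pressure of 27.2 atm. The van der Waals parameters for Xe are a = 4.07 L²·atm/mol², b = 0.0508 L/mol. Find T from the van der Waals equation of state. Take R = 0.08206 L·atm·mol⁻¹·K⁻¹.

T = (P + a n²/V²)(V − nb)/(nR)
P + a n²/V² = 27.2 + (4.07)(0.950)²/(1.06)² = 30.469 atm
V − nb = 1.06 − (0.950)(0.0508) = 1.0117 L
T = (30.469)(1.0117)/((0.950)(0.08206)) = 395.4 K

T ≈ 395.4 K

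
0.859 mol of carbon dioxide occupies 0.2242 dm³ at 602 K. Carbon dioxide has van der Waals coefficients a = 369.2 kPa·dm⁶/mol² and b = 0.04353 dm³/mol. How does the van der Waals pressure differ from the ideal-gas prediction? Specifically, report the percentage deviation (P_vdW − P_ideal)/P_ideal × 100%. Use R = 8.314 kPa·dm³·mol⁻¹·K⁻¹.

-8.25 %

Ideal: P_ideal = nRT/V = (0.859)(8.314)(602)/0.2242 = 19176.3 kPa
vdW: P = nRT/(V − nb) − a n²/V² = 4299.32/0.186808 − 272.426/0.0502656 = 23014.6 − 5419.73 = 17594.9 kPa
% deviation = (17594.9 − 19176.3)/19176.3 × 100% = -8.25%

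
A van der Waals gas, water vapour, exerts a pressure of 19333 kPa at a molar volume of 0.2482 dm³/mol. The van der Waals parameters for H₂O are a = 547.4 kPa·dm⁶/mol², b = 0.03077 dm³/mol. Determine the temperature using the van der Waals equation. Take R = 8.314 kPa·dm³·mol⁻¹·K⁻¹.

T = (P + a/V_m²)(V_m − b)/R
P + a/V_m² = 19333 + 547.4/(0.2482)² = 28219 kPa
V_m − b = 0.2482 − 0.03077 = 0.21743 dm³/mol
T = (28219)(0.21743)/8.314 = 738.0 K

T ≈ 738.0 K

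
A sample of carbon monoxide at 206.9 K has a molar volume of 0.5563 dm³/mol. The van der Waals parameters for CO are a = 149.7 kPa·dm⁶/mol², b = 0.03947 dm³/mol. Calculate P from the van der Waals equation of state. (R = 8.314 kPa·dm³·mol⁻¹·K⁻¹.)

P = RT/(V_m − b) − a/V_m²
RT/(V_m − b) = (8.314)(206.9)/(0.5563 − 0.03947) = 1720.2/0.51683 = 3328.4 kPa
a/V_m² = 149.7/(0.5563)² = 483.73 kPa
P = 3328.4 − 483.73 = 2845 kPa

P ≈ 2845 kPa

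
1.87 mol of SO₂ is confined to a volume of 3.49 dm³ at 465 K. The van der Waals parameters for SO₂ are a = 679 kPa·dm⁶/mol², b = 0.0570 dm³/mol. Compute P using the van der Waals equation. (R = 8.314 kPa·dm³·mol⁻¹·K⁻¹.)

P ≈ 1942 kPa

P = nRT/(V − nb) − a n²/V²
nRT/(V − nb) = (1.87)(8.314)(465)/(3.49 − 1.87×0.0570) = 7229.4/3.3834 = 2136.7 kPa
a n²/V² = (679)(1.87)²/(3.49)² = 194.94 kPa
P = 2136.7 − 194.94 = 1942 kPa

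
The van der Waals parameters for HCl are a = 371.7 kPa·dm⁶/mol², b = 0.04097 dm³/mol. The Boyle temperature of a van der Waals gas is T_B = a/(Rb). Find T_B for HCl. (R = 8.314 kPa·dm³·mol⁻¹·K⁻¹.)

T_B ≈ 1091 K

For a van der Waals gas the second virial coefficient B₂ = b − a/(RT) vanishes at T_B = a/(Rb).
T_B = 371.7/(8.314×0.04097) = 371.7/0.34062 = 1091 K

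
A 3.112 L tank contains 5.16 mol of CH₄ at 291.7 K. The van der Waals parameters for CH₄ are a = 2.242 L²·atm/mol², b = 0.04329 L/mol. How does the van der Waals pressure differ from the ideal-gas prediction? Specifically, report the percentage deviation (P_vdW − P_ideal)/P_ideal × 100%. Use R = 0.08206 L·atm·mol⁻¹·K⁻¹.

Ideal: P_ideal = nRT/V = (5.16)(0.08206)(291.7)/3.112 = 39.6897 atm
vdW: P = nRT/(V − nb) − a n²/V² = 123.514/2.88862 − 59.6946/9.68454 = 42.7588 − 6.16391 = 36.5949 atm
% deviation = (36.5949 − 39.6897)/39.6897 × 100% = -7.80%

-7.80 %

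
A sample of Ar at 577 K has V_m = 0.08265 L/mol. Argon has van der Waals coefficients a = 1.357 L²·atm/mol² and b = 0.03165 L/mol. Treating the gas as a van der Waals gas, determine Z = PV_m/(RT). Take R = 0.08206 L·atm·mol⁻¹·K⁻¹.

P = RT/(V_m − b) − a/V_m² = (0.08206)(577)/(0.08265 − 0.03165) − 1.357/(0.08265)²
  = 47.349/0.051000 − 198.65 = 928.41 − 198.65 = 729.76 atm
Z = PV_m/(RT) = (729.76)(0.08265)/((0.08206)(577)) = 60.315/47.349 = 1.274

Z ≈ 1.274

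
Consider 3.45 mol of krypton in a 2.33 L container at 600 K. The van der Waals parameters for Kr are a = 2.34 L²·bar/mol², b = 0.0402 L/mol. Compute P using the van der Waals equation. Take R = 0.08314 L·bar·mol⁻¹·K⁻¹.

P ≈ 73.41 bar

P = nRT/(V − nb) − a n²/V²
nRT/(V − nb) = (3.45)(0.08314)(600)/(2.33 − 3.45×0.0402) = 172.10/2.1913 = 78.538 bar
a n²/V² = (2.34)(3.45)²/(2.33)² = 5.1303 bar
P = 78.538 − 5.1303 = 73.41 bar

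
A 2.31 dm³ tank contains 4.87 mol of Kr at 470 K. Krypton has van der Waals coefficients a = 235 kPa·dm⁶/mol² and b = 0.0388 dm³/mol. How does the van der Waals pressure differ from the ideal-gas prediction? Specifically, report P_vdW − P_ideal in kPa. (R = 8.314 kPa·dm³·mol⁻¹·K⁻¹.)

ΔP ≈ -310.6 kPa

Ideal: P_ideal = nRT/V = (4.87)(8.314)(470)/2.31 = 8238.06 kPa
vdW: P = nRT/(V − nb) − a n²/V² = 19029.9/2.12104 − 5573.47/5.33610 = 8971.97 − 1044.48 = 7927.49 kPa
ΔP = 7927.49 − 8238.06 = -310.6 kPa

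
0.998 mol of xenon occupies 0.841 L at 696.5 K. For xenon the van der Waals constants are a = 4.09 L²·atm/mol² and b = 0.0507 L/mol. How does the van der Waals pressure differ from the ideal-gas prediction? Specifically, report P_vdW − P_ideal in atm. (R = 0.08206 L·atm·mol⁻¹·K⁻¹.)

ΔP ≈ -1.418 atm

Ideal: P_ideal = nRT/V = (0.998)(0.08206)(696.5)/0.841 = 67.8246 atm
vdW: P = nRT/(V − nb) − a n²/V² = 57.0405/0.790401 − 4.07366/0.707281 = 72.1665 − 5.75961 = 66.4069 atm
ΔP = 66.4069 − 67.8246 = -1.418 atm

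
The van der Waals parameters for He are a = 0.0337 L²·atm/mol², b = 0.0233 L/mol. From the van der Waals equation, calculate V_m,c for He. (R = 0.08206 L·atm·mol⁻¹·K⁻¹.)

For a van der Waals gas, V_m,c = 3b.
V_m,c = 3×0.0233 = 0.06990 L/mol

V_m,c ≈ 0.06990 L/mol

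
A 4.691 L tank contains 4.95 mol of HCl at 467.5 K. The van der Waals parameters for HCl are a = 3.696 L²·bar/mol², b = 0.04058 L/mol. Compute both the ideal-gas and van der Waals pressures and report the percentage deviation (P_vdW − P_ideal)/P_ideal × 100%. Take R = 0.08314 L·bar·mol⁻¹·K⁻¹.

-5.56 %

Ideal: P_ideal = nRT/V = (4.95)(0.08314)(467.5)/4.691 = 41.0139 bar
vdW: P = nRT/(V − nb) − a n²/V² = 192.396/4.49013 − 90.5612/22.0055 = 42.8486 − 4.11539 = 38.7332 bar
% deviation = (38.7332 − 41.0139)/41.0139 × 100% = -5.56%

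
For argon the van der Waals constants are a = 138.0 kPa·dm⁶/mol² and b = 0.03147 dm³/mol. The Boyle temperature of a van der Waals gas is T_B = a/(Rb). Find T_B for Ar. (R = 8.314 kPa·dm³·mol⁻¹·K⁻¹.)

T_B ≈ 527.4 K

For a van der Waals gas the second virial coefficient B₂ = b − a/(RT) vanishes at T_B = a/(Rb).
T_B = 138.0/(8.314×0.03147) = 138.0/0.26164 = 527.4 K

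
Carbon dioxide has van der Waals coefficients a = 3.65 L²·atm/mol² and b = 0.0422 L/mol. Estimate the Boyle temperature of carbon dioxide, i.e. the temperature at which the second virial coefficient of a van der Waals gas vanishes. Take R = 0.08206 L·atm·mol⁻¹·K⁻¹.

T_B ≈ 1054 K

For a van der Waals gas the second virial coefficient B₂ = b − a/(RT) vanishes at T_B = a/(Rb).
T_B = 3.65/(0.08206×0.0422) = 3.65/0.0034629 = 1054 K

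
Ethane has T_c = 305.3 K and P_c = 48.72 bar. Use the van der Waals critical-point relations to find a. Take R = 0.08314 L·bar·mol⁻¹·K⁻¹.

From T_c = 8a/(27Rb) and P_c = a/(27b²): a = 27 R² T_c²/(64 P_c).
a = 27×(0.08314)²×(305.3)²/(64×48.72) = 17396/3118.1 = 5.579 L²·bar/mol²

a ≈ 5.579 L²·bar/mol²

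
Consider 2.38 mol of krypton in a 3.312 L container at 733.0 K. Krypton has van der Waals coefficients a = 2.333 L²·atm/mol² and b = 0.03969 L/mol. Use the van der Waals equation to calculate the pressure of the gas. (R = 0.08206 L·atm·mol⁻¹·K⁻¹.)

P = nRT/(V − nb) − a n²/V²
nRT/(V − nb) = (2.38)(0.08206)(733.0)/(3.312 − 2.38×0.03969) = 143.16/3.2175 = 44.494 atm
a n²/V² = (2.333)(2.38)²/(3.312)² = 1.2047 atm
P = 44.494 − 1.2047 = 43.29 atm

P ≈ 43.29 atm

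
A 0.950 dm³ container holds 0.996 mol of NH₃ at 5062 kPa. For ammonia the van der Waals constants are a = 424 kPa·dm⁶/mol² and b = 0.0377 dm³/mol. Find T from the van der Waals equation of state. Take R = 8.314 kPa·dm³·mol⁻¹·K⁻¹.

T ≈ 609.1 K

T = (P + a n²/V²)(V − nb)/(nR)
P + a n²/V² = 5062 + (424)(0.996)²/(0.950)² = 5528.1 kPa
V − nb = 0.950 − (0.996)(0.0377) = 0.91245 dm³
T = (5528.1)(0.91245)/((0.996)(8.314)) = 609.1 K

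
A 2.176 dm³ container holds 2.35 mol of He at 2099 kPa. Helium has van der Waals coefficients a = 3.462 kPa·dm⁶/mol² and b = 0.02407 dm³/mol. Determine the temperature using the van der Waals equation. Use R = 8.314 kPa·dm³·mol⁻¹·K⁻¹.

T ≈ 228.1 K

T = (P + a n²/V²)(V − nb)/(nR)
P + a n²/V² = 2099 + (3.462)(2.35)²/(2.176)² = 2103.0 kPa
V − nb = 2.176 − (2.35)(0.02407) = 2.1194 dm³
T = (2103.0)(2.1194)/((2.35)(8.314)) = 228.1 K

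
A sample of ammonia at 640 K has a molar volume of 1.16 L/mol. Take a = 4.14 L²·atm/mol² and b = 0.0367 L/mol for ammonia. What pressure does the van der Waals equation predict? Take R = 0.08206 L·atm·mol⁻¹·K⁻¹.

P ≈ 43.68 atm

P = RT/(V_m − b) − a/V_m²
RT/(V_m − b) = (0.08206)(640)/(1.16 − 0.0367) = 52.518/1.1233 = 46.753 atm
a/V_m² = 4.14/(1.16)² = 3.0767 atm
P = 46.753 − 3.0767 = 43.68 atm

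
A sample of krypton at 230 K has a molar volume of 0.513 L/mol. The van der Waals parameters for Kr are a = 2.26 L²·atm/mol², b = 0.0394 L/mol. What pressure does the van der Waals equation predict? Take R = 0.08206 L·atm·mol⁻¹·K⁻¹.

P = RT/(V_m − b) − a/V_m²
RT/(V_m − b) = (0.08206)(230)/(0.513 − 0.0394) = 18.874/0.47360 = 39.852 atm
a/V_m² = 2.26/(0.513)² = 8.5876 atm
P = 39.852 − 8.5876 = 31.26 atm

P ≈ 31.26 atm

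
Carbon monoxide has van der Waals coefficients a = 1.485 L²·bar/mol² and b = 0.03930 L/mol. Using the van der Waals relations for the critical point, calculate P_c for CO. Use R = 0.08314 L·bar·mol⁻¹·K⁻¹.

P_c ≈ 35.61 bar

For a van der Waals gas, P_c = a/(27b²).
P_c = 1.485/(27×(0.03930)²) = 1.485/0.041701 = 35.61 bar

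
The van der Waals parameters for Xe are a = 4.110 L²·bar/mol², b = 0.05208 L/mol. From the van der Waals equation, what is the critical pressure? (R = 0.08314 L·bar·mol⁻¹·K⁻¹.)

P_c ≈ 56.12 bar

For a van der Waals gas, P_c = a/(27b²).
P_c = 4.110/(27×(0.05208)²) = 4.110/0.073233 = 56.12 bar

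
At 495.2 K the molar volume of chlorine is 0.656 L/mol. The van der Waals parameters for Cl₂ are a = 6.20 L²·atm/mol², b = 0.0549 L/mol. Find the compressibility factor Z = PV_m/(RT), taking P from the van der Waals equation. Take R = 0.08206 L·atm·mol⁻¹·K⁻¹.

Z ≈ 0.8588

P = RT/(V_m − b) − a/V_m² = (0.08206)(495.2)/(0.656 − 0.0549) − 6.20/(0.656)²
  = 40.636/0.60110 − 14.407 = 67.603 − 14.407 = 53.196 atm
Z = PV_m/(RT) = (53.196)(0.656)/((0.08206)(495.2)) = 34.897/40.636 = 0.8588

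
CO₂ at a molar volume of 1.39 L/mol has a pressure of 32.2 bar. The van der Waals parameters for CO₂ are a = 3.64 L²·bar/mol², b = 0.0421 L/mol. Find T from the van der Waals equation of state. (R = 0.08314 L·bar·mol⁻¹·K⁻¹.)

T = (P + a/V_m²)(V_m − b)/R
P + a/V_m² = 32.2 + 3.64/(1.39)² = 34.084 bar
V_m − b = 1.39 − 0.0421 = 1.3479 L/mol
T = (34.084)(1.3479)/0.08314 = 552.6 K

T ≈ 552.6 K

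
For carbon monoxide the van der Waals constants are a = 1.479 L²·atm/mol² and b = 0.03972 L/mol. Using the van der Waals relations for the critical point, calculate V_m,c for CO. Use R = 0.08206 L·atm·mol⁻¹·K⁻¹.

V_m,c ≈ 0.1192 L/mol

For a van der Waals gas, V_m,c = 3b.
V_m,c = 3×0.03972 = 0.1192 L/mol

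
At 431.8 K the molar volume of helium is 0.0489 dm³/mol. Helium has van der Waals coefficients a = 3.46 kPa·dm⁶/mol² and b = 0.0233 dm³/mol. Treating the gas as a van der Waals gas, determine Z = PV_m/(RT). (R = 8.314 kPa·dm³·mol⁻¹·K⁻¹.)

P = RT/(V_m − b) − a/V_m² = (8.314)(431.8)/(0.0489 − 0.0233) − 3.46/(0.0489)²
  = 3590.0/0.025600 − 1447.0 = 140234 − 1447.0 = 138787 kPa
Z = PV_m/(RT) = (138787)(0.0489)/((8.314)(431.8)) = 6786.7/3590.0 = 1.890

Z ≈ 1.890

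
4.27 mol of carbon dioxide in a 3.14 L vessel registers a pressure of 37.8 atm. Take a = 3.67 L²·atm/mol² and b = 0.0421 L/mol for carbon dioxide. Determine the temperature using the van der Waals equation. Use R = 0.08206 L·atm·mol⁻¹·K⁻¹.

T = (P + a n²/V²)(V − nb)/(nR)
P + a n²/V² = 37.8 + (3.67)(4.27)²/(3.14)² = 44.587 atm
V − nb = 3.14 − (4.27)(0.0421) = 2.9602 L
T = (44.587)(2.9602)/((4.27)(0.08206)) = 376.7 K

T ≈ 376.7 K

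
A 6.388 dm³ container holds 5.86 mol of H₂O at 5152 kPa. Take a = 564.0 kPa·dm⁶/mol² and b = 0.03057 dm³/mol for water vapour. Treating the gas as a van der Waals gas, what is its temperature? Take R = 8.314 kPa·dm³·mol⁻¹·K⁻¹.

T ≈ 717.1 K

T = (P + a n²/V²)(V − nb)/(nR)
P + a n²/V² = 5152 + (564.0)(5.86)²/(6.388)² = 5626.6 kPa
V − nb = 6.388 − (5.86)(0.03057) = 6.2089 dm³
T = (5626.6)(6.2089)/((5.86)(8.314)) = 717.1 K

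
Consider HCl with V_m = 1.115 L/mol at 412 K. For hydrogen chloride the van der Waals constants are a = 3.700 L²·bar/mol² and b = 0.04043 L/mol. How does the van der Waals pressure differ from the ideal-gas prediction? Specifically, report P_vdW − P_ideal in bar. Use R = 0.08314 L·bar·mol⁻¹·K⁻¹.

Ideal: P_ideal = RT/V_m = (0.08314)(412)/1.115 = 30.7208 bar
vdW: P = RT/(V_m − b) − a/V_m² = 34.2537/1.07457 − 3.700/1.24323 = 31.8767 − 2.97612 = 28.9006 bar
ΔP = 28.9006 − 30.7208 = -1.820 bar

ΔP ≈ -1.820 bar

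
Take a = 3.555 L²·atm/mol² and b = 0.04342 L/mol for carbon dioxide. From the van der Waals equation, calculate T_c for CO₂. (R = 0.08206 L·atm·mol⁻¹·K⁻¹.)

For a van der Waals gas, T_c = 8a/(27Rb).
T_c = 8×3.555/(27×0.08206×0.04342) = 28.440/0.096202 = 295.6 K

T_c ≈ 295.6 K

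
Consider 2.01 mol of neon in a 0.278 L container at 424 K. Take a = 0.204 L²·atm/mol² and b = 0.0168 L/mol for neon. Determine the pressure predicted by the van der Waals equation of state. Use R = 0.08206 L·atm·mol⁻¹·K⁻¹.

P = nRT/(V − nb) − a n²/V²
nRT/(V − nb) = (2.01)(0.08206)(424)/(0.278 − 2.01×0.0168) = 69.935/0.24423 = 286.35 atm
a n²/V² = (0.204)(2.01)²/(0.278)² = 10.664 atm
P = 286.35 − 10.664 = 275.7 atm

P ≈ 275.7 atm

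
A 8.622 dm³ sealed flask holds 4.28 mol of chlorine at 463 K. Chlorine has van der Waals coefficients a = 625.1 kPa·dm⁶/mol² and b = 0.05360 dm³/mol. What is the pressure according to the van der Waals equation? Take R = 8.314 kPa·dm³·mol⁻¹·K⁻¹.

P = nRT/(V − nb) − a n²/V²
nRT/(V − nb) = (4.28)(8.314)(463)/(8.622 − 4.28×0.05360) = 16475/8.3926 = 1963.0 kPa
a n²/V² = (625.1)(4.28)²/(8.622)² = 154.04 kPa
P = 1963.0 − 154.04 = 1809 kPa

P ≈ 1809 kPa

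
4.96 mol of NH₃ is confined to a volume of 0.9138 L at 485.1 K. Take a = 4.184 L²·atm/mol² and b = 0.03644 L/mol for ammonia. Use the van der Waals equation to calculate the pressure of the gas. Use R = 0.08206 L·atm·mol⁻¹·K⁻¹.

P ≈ 146.1 atm

P = nRT/(V − nb) − a n²/V²
nRT/(V − nb) = (4.96)(0.08206)(485.1)/(0.9138 − 4.96×0.03644) = 197.44/0.73306 = 269.34 atm
a n²/V² = (4.184)(4.96)²/(0.9138)² = 123.27 atm
P = 269.34 − 123.27 = 146.1 atm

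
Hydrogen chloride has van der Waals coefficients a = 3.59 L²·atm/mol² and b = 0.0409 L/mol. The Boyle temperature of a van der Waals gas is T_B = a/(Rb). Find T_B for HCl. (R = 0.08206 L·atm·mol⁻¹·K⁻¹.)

For a van der Waals gas the second virial coefficient B₂ = b − a/(RT) vanishes at T_B = a/(Rb).
T_B = 3.59/(0.08206×0.0409) = 3.59/0.0033563 = 1070 K

T_B ≈ 1070 K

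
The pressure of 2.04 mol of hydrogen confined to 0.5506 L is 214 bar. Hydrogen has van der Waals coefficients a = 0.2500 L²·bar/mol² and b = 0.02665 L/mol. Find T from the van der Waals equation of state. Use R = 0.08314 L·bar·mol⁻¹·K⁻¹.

T = (P + a n²/V²)(V − nb)/(nR)
P + a n²/V² = 214 + (0.2500)(2.04)²/(0.5506)² = 217.43 bar
V − nb = 0.5506 − (2.04)(0.02665) = 0.49623 L
T = (217.43)(0.49623)/((2.04)(0.08314)) = 636.2 K

T ≈ 636.2 K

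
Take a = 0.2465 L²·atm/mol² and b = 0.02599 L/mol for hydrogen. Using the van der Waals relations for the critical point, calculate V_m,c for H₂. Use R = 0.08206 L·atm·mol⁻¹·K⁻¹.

V_m,c ≈ 0.07797 L/mol

For a van der Waals gas, V_m,c = 3b.
V_m,c = 3×0.02599 = 0.07797 L/mol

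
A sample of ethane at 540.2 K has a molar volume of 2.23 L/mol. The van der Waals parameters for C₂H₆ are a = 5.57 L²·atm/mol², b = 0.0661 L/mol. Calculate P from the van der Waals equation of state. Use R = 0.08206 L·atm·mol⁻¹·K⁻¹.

P ≈ 19.37 atm

P = RT/(V_m − b) − a/V_m²
RT/(V_m − b) = (0.08206)(540.2)/(2.23 − 0.0661) = 44.329/2.1639 = 20.486 atm
a/V_m² = 5.57/(2.23)² = 1.1201 atm
P = 20.486 − 1.1201 = 19.37 atm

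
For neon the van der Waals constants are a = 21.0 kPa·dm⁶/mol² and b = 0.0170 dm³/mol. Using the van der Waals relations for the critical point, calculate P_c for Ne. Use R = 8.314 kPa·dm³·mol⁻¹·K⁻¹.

For a van der Waals gas, P_c = a/(27b²).
P_c = 21.0/(27×(0.0170)²) = 21.0/0.0078030 = 2691 kPa

P_c ≈ 2691 kPa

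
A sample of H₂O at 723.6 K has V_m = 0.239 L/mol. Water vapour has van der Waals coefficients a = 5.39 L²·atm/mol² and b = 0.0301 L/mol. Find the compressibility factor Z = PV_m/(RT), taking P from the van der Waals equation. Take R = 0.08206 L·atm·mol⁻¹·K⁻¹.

Z ≈ 0.7643

P = RT/(V_m − b) − a/V_m² = (0.08206)(723.6)/(0.239 − 0.0301) − 5.39/(0.239)²
  = 59.379/0.20890 − 94.361 = 284.25 − 94.361 = 189.89 atm
Z = PV_m/(RT) = (189.89)(0.239)/((0.08206)(723.6)) = 45.384/59.379 = 0.7643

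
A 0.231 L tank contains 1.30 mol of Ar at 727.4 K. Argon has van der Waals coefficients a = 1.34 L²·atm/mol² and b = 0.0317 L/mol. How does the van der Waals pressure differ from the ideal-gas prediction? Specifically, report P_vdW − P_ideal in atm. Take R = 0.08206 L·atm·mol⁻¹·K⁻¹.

Ideal: P_ideal = nRT/V = (1.30)(0.08206)(727.4)/0.231 = 335.920 atm
vdW: P = nRT/(V − nb) − a n²/V² = 77.5976/0.189790 − 2.26460/0.0533610 = 408.860 − 42.4392 = 366.421 atm
ΔP = 366.421 − 335.920 = 30.50 atm

ΔP ≈ 30.50 atm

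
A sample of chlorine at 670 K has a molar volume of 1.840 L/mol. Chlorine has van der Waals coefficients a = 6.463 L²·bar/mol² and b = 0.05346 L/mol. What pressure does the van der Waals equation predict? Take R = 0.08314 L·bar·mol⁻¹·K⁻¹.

P ≈ 29.27 bar

P = RT/(V_m − b) − a/V_m²
RT/(V_m − b) = (0.08314)(670)/(1.840 − 0.05346) = 55.704/1.7865 = 31.181 bar
a/V_m² = 6.463/(1.840)² = 1.9090 bar
P = 31.181 − 1.9090 = 29.27 bar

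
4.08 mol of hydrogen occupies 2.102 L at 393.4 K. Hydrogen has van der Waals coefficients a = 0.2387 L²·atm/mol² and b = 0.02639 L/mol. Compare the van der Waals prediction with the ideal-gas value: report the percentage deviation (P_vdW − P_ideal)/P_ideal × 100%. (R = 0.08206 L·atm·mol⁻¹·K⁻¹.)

Ideal: P_ideal = nRT/V = (4.08)(0.08206)(393.4)/2.102 = 62.6604 atm
vdW: P = nRT/(V − nb) − a n²/V² = 131.712/1.99433 − 3.97350/4.41840 = 66.0432 − 0.899307 = 65.1439 atm
% deviation = (65.1439 − 62.6604)/62.6604 × 100% = 3.96%

3.96 %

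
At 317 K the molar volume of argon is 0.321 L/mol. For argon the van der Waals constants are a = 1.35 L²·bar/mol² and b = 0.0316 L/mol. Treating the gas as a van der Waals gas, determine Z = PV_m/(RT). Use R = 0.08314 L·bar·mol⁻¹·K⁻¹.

P = RT/(V_m − b) − a/V_m² = (0.08314)(317)/(0.321 − 0.0316) − 1.35/(0.321)²
  = 26.355/0.28940 − 13.102 = 91.068 − 13.102 = 77.966 bar
Z = PV_m/(RT) = (77.966)(0.321)/((0.08314)(317)) = 25.027/26.355 = 0.9496

Z ≈ 0.9496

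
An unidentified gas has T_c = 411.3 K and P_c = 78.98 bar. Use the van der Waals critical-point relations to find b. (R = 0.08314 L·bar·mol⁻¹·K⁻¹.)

b ≈ 0.05412 L/mol

From T_c = 8a/(27Rb) and P_c = a/(27b²): b = R T_c/(8 P_c).
b = (0.08314)(411.3)/(8×78.98) = 34.195/631.84 = 0.05412 L/mol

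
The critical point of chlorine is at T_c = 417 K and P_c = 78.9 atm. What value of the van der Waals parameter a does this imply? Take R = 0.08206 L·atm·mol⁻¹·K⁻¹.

a ≈ 6.261 L²·atm/mol²

From T_c = 8a/(27Rb) and P_c = a/(27b²): a = 27 R² T_c²/(64 P_c).
a = 27×(0.08206)²×(417)²/(64×78.9) = 31615/5049.6 = 6.261 L²·atm/mol²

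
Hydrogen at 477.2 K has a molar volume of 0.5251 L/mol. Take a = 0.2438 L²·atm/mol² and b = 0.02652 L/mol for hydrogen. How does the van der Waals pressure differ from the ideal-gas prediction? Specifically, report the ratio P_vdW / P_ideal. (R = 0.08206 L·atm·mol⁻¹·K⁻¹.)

P_vdW / P_ideal ≈ 1.041

Ideal: P_ideal = RT/V_m = (0.08206)(477.2)/0.5251 = 74.5744 atm
vdW: P = RT/(V_m − b) − a/V_m² = 39.1590/0.498580 − 0.2438/0.275730 = 78.5411 − 0.884198 = 77.6569 atm
Ratio = 77.6569/74.5744 = 1.041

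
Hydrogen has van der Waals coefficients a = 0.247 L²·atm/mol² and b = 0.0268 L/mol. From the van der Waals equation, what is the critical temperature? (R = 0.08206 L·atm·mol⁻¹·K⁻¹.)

For a van der Waals gas, T_c = 8a/(27Rb).
T_c = 8×0.247/(27×0.08206×0.0268) = 1.9760/0.059379 = 33.28 K

T_c ≈ 33.28 K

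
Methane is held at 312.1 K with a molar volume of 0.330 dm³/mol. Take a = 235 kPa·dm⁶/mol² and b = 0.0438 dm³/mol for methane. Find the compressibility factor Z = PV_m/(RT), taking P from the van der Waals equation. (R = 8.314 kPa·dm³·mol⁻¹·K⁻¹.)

Z ≈ 0.8786

P = RT/(V_m − b) − a/V_m² = (8.314)(312.1)/(0.330 − 0.0438) − 235/(0.330)²
  = 2594.8/0.28620 − 2157.9 = 9066.4 − 2157.9 = 6908.5 kPa
Z = PV_m/(RT) = (6908.5)(0.330)/((8.314)(312.1)) = 2279.8/2594.8 = 0.8786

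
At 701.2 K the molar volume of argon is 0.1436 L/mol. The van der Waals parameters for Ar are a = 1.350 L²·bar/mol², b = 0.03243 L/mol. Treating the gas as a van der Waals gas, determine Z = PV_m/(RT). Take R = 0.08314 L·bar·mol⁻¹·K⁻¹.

Z ≈ 1.130

P = RT/(V_m − b) − a/V_m² = (0.08314)(701.2)/(0.1436 − 0.03243) − 1.350/(0.1436)²
  = 58.298/0.11117 − 65.467 = 524.40 − 65.467 = 458.93 bar
Z = PV_m/(RT) = (458.93)(0.1436)/((0.08314)(701.2)) = 65.902/58.298 = 1.130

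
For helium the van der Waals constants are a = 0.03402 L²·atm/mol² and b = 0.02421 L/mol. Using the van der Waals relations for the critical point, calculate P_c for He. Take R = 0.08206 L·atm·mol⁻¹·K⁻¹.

For a van der Waals gas, P_c = a/(27b²).
P_c = 0.03402/(27×(0.02421)²) = 0.03402/0.015825 = 2.150 atm

P_c ≈ 2.150 atm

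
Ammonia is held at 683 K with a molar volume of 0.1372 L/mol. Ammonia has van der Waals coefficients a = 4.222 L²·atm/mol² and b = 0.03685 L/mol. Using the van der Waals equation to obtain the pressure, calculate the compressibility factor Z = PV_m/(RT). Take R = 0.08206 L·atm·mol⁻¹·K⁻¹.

Z ≈ 0.8182

P = RT/(V_m − b) − a/V_m² = (0.08206)(683)/(0.1372 − 0.03685) − 4.222/(0.1372)²
  = 56.047/0.10035 − 224.29 = 558.52 − 224.29 = 334.23 atm
Z = PV_m/(RT) = (334.23)(0.1372)/((0.08206)(683)) = 45.856/56.047 = 0.8182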